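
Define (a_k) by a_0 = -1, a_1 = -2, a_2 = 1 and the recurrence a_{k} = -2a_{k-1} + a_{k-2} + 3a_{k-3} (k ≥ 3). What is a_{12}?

The ordinary generating function has denominator 1 + 2z - z^2 - 3z^3.
Iterating the recurrence: a_0,…,a_{12} = -1, -2, 1, -7, 9, -22, 32, -59, 84, -131, 169, -217, 210.

210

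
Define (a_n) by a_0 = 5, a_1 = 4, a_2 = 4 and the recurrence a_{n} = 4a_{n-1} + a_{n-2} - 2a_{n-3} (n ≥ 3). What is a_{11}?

716146

The ordinary generating function has denominator 1 - 4q - q^2 + 2q^3.
Iterating the recurrence: a_0,…,a_{11} = 5, 4, 4, 10, 36, 146, 600, 2474, 10204, 42090, 173616, 716146.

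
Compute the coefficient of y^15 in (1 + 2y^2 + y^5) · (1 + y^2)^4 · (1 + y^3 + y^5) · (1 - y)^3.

(1 + 2y^2 + y^5) has coefficients 1,0,2,0,0,1 for degrees 0…5.
(1 + y^2)^4 has coefficients 1,0,4,0,6,0,4,0,1,0,0,0,0,0,0,0 for degrees 0…15.
Multiplying by (1 + y^3 + y^5) gives running coefficients 1,0,4,1,6,5,4,10,1,10,0,5,0,1,0,0 for degrees 0…15.
Finally multiplying by (1 - y)^3, the product of all factors after the first has coefficients 1,-3,7,-12,15,-14,6,7,-22,33,-37,34,-25,16,-8,3 for degrees 0…15.
[y^15] = 1·3 + 2·16 + 1·(-37) = -2.

-2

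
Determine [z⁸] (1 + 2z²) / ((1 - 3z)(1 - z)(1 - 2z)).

The denominator gives the recurrence a_n = 6a_(n−1) − 11a_(n−2) + 6a_(n−3) for n ≥ 3; the numerator fixes a_0 = 1, a_1 = 6, a_2 = 27.
Iterating: 1, 6, 27, 102, 351, 1146, 3627, 11262, 34551, so a_8 = 34551.

34551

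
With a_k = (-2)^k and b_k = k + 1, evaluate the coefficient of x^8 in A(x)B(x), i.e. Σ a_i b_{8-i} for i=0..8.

117

Write out a_i and b_{8-i} for i = 0,…,8 and sum the products.
Σ = 1·9 − 2·8 + 4·7 − 8·6 + 16·5 − 32·4 + 64·3 − 128·2 + 256·1 = 117.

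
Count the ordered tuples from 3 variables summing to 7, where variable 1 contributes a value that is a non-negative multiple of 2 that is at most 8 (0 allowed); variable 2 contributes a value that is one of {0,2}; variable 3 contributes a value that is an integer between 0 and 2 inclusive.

The generating function for the choices is (1 + z^2 + z^4 + z^6 + z^8)·(1 + z^2)·(1 + z + z^2); the count is [z^7].
(1 + z^2 + z^4 + z^6 + z^8) has coefficients 1,0,1,0,1,0,1,0 for degrees 0…7.
(1 + z^2) has coefficients 1,0,1,0,0,0,0,0 for degrees 0…7.
Finally multiplying by (1 + z + z^2), the product of all factors after the first has coefficients 1,1,2,1,1,0,0,0 for degrees 0…7.
[z^7] = 1·0 + 1·0 + 1·1 + 1·1 = 2.

2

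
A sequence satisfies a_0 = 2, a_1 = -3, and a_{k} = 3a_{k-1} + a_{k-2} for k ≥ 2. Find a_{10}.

The ordinary generating function has denominator 1 - 3z - z^2.
Iterating the recurrence: a_0,…,a_{10} = 2, -3, -7, -24, -79, -261, -862, -2847, -9403, -31056, -102571.

-102571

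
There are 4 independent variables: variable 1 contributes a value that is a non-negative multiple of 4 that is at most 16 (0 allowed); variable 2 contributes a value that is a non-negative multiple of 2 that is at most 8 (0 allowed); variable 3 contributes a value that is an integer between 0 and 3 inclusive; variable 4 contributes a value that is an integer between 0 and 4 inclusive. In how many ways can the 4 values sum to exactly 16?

25

The generating function for the choices is (1 + z⁴ + z⁸ + z¹² + z¹⁶)·(1 + z² + z⁴ + z⁶ + z⁸)·(1 + z + z² + z³)·(1 + z + z² + z³ + z⁴); the count is [z¹⁶].
(1 + z⁴ + z⁸ + z¹² + z¹⁶) has coefficients 1,0,0,0,1,0,0,0,1,0,0,0,1,0,0,0,1 for degrees 0…16.
(1 + z² + z⁴ + z⁶ + z⁸) has coefficients 1,0,1,0,1,0,1,0,1,0,0,0,0,0,0,0,0 for degrees 0…16.
Multiplying by (1 + z + z² + z³) gives running coefficients 1,1,2,2,2,2,2,2,2,2,1,1,0,0,0,0,0 for degrees 0…16.
Finally multiplying by (1 + z + z² + z³ + z⁴), the product of all factors after the first has coefficients 1,2,4,6,8,9,10,10,10,10,9,8,6,4,2,1,0 for degrees 0…16.
[z¹⁶] = 1·0 + 1·6 + 1·10 + 1·8 + 1·1 = 25.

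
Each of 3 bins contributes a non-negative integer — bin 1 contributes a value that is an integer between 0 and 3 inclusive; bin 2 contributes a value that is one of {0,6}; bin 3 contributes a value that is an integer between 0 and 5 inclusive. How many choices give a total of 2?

3

The generating function for the choices is (1 + t + t^2 + t^3)·(1 + t^6)·(1 + t + t^2 + t^3 + t^4 + t^5); the count is [t^2].
(1 + t + t^2 + t^3) has coefficients 1,1,1 for degrees 0…2.
(1 + t^6) has coefficients 1,0,0 for degrees 0…2.
Finally multiplying by (1 + t + t^2 + t^3 + t^4 + t^5), the product of all factors after the first has coefficients 1,1,1 for degrees 0…2.
[t^2] = 1·1 + 1·1 + 1·1 = 3.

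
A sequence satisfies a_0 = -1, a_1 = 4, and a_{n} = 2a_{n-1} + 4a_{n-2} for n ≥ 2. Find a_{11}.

The ordinary generating function has denominator 1 - 2x - 4x^2.
Iterating the recurrence: a_0,…,a_{11} = -1, 4, 4, 24, 64, 224, 704, 2304, 7424, 24064, 77824, 251904.

251904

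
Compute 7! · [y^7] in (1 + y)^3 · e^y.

358

The EGF product rule gives c_7 = Σ_{k_1+k_2=7} C(7; k_1,k_2) · ∏ g_i(k_i), where (1+y)^3 gives the falling factorial (3)_k; e^y gives (1)^k.
g_1(k) for k = 0…7: 1, 3, 6, 6, 0, 0, 0, 0.
g_2(k) for k = 0…7: 1, 1, 1, 1, 1, 1, 1, 1.
c_7 = Σ_k C(7,k)·g_1(k)·g_2(7−k) = 1·1·1 + 7·3·1 + 21·6·1 + 35·6·1 = 1 + 21 + 126 + 210 = 358.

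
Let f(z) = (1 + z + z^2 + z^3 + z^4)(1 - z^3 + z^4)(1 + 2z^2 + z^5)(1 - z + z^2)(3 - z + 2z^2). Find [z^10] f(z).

(1 + z + z^2 + z^3 + z^4) has coefficients 1,1,1,1,1 for degrees 0…4.
(1 - z^3 + z^4) has coefficients 1,0,0,-1,1,0,0,0,0,0,0 for degrees 0…10.
Multiplying by (1 + 2z^2 + z^5) gives running coefficients 1,0,2,-1,1,-1,2,0,-1,1,0 for degrees 0…10.
Multiplying by (1 - z + z^2) gives running coefficients 1,-1,3,-3,4,-3,4,-3,1,2,-2 for degrees 0…10.
Finally multiplying by (3 - z + 2z^2), the product of all factors after the first has coefficients 3,-4,12,-14,21,-19,23,-19,14,-1,-6 for degrees 0…10.
[z^10] = 1·(-6) + 1·(-1) + 1·14 + 1·(-19) + 1·23 = 11.

11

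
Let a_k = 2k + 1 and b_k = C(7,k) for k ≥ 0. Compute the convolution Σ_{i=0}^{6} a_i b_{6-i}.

769

This is [x^6] in the product of the two ordinary generating functions.
Σ = 1·7 + 3·21 + 5·35 + 7·35 + 9·21 + 11·7 + 13·1 = 769.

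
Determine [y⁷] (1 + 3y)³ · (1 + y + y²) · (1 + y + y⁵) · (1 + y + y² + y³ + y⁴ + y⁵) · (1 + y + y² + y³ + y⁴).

(1 + 3y)³ has coefficients 1,9,27,27 for degrees 0…3.
(1 + y + y²) has coefficients 1,1,1,0,0,0,0,0 for degrees 0…7.
Multiplying by (1 + y + y⁵) gives running coefficients 1,2,2,1,0,1,1,1 for degrees 0…7.
Multiplying by (1 + y + y² + y³ + y⁴ + y⁵) gives running coefficients 1,3,5,6,6,7,7,6 for degrees 0…7.
Finally multiplying by (1 + y + y² + y³ + y⁴), the product of all factors after the first has coefficients 1,4,9,15,21,27,31,32 for degrees 0…7.
[y⁷] = 1·32 + 9·31 + 27·27 + 27·21 = 1607.

1607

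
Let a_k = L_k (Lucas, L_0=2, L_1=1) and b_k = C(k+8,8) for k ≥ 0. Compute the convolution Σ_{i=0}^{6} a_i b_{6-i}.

9870

The convolution is the t^6 coefficient of A(t)B(t).
Σ = 2·3003 + 1·1287 + 3·495 + 4·165 + 7·45 + 11·9 + 18·1 = 9870.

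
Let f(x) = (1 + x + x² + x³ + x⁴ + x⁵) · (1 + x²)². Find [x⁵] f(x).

(1 + x + x² + x³ + x⁴ + x⁵) has coefficients 1,1,1,1,1,1 for degrees 0…5.
(1 + x²)² has coefficients 1,0,2,0,1,0 for degrees 0…5.
[x⁵] = 1·0 + 1·1 + 1·0 + 1·2 + 1·0 + 1·1 = 4.

4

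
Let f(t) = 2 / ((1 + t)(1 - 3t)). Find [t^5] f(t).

364

Partial fractions give a closed form: a_n = (1/2)·(-1)^n + (3/2)·3^n.
At n = 5: a_5 = 364.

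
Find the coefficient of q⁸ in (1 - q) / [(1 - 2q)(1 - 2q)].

The denominator gives the recurrence a_n = 4a_(n−1) − 4a_(n−2) for n ≥ 2; the numerator fixes a_0 = 1, a_1 = 3.
Iterating: 1, 3, 8, 20, 48, 112, 256, 576, 1280, so a_8 = 1280.

1280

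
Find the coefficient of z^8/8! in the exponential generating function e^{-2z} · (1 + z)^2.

1792

The EGF product rule gives c_8 = Σ_{k_1+k_2=8} C(8; k_1,k_2) · ∏ g_i(k_i), where e^{-2z} gives (-2)^k; (1+z)^2 gives the falling factorial (2)_k.
g_1(k) for k = 0…8: 1, -2, 4, -8, 16, -32, 64, -128, 256.
g_2(k) for k = 0…8: 1, 2, 2, 0, 0, 0, 0, 0, 0.
c_8 = Σ_k C(8,k)·g_1(k)·g_2(8−k) = 28·64·2 + 8·(-128)·2 + 1·256·1 = 3584 − 2048 + 256 = 1792.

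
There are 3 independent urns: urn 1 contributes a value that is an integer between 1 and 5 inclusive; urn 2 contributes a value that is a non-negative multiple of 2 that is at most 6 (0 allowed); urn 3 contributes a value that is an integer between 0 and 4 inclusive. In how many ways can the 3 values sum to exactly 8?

The generating function for the choices is (x + x^2 + x^3 + x^4 + x^5)·(1 + x^2 + x^4 + x^6)·(1 + x + x^2 + x^3 + x^4); the count is [x^8].
(x + x^2 + x^3 + x^4 + x^5) has coefficients 0,1,1,1,1,1 for degrees 0…5.
(1 + x^2 + x^4 + x^6) has coefficients 1,0,1,0,1,0,1,0,0 for degrees 0…8.
Finally multiplying by (1 + x + x^2 + x^3 + x^4), the product of all factors after the first has coefficients 1,1,2,2,3,2,3,2,2 for degrees 0…8.
[x^8] = 1·2 + 1·3 + 1·2 + 1·3 + 1·2 = 12.

12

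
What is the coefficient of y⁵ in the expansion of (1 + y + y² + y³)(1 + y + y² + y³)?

2

(1 + y + y² + y³) has coefficients 1,1,1,1 for degrees 0…3.
(1 + y + y² + y³) has coefficients 1,1,1,1,0,0 for degrees 0…5.
[y⁵] = 1·0 + 1·0 + 1·1 + 1·1 = 2.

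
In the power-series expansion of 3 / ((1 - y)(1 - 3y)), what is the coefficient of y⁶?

3279

Partial fractions give a closed form: a_n = (-3/2)·1^n + (9/2)·3^n.
At n = 6: a_6 = 3279.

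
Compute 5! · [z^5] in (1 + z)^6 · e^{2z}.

The EGF product rule gives c_5 = Σ_{k_1+k_2=5} C(5; k_1,k_2) · ∏ g_i(k_i), where (1+z)^6 gives the falling factorial (6)_k; e^{2z} gives (2)^k.
g_1(k) for k = 0…5: 1, 6, 30, 120, 360, 720.
g_2(k) for k = 0…5: 1, 2, 4, 8, 16, 32.
c_5 = Σ_k C(5,k)·g_1(k)·g_2(5−k) = 1·1·32 + 5·6·16 + 10·30·8 + 10·120·4 + 5·360·2 + 1·720·1 = 32 + 480 + 2400 + 4800 + 3600 + 720 = 12032.

12032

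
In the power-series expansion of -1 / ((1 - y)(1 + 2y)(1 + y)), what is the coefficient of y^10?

-1365

The denominator gives the recurrence a_n = −2a_(n−1) + a_(n−2) + 2a_(n−3) for n ≥ 3; the numerator fixes a_0 = -1, a_1 = 2, a_2 = -5.
Iterating: -1, 2, -5, 10, -21, 42, -85, 170, -341, 682, -1365, so a_10 = -1365.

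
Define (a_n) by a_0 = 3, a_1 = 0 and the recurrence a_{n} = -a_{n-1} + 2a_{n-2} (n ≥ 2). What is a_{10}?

1026

The ordinary generating function has denominator 1 + y - 2y^2.
Iterating the recurrence: a_0,…,a_{10} = 3, 0, 6, -6, 18, -30, 66, -126, 258, -510, 1026.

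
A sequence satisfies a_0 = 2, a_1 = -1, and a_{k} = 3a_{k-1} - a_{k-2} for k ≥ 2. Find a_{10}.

The ordinary generating function has denominator 1 - 3t + t^2.
Iterating the recurrence: a_0,…,a_{10} = 2, -1, -5, -14, -37, -97, -254, -665, -1741, -4558, -11933.

-11933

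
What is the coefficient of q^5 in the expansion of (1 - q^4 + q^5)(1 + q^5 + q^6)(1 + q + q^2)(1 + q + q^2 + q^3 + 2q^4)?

(1 - q^4 + q^5) has coefficients 1,0,0,0,-1,1 for degrees 0…5.
(1 + q^5 + q^6) has coefficients 1,0,0,0,0,1 for degrees 0…5.
Multiplying by (1 + q + q^2) gives running coefficients 1,1,1,0,0,1 for degrees 0…5.
Finally multiplying by (1 + q + q^2 + q^3 + 2q^4), the product of all factors after the first has coefficients 1,2,3,3,4,4 for degrees 0…5.
[q^5] = 1·4 − 1·2 + 1·1 = 3.

3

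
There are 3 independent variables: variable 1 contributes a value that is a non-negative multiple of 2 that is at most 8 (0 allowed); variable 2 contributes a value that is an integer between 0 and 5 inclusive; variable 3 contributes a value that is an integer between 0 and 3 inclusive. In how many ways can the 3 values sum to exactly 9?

12

The generating function for the choices is (1 + t^2 + t^4 + t^6 + t^8)·(1 + t + t^2 + t^3 + t^4 + t^5)·(1 + t + t^2 + t^3); the count is [t^9].
(1 + t^2 + t^4 + t^6 + t^8) has coefficients 1,0,1,0,1,0,1,0,1 for degrees 0…8.
(1 + t + t^2 + t^3 + t^4 + t^5) has coefficients 1,1,1,1,1,1,0,0,0,0 for degrees 0…9.
Finally multiplying by (1 + t + t^2 + t^3), the product of all factors after the first has coefficients 1,2,3,4,4,4,3,2,1,0 for degrees 0…9.
[t^9] = 1·0 + 1·2 + 1·4 + 1·4 + 1·2 = 12.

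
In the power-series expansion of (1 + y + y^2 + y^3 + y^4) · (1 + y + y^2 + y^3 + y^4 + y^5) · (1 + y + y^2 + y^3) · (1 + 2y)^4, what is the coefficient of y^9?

1378

(1 + y + y^2 + y^3 + y^4) has coefficients 1,1,1,1,1 for degrees 0…4.
(1 + y + y^2 + y^3 + y^4 + y^5) has coefficients 1,1,1,1,1,1,0,0,0,0 for degrees 0…9.
Multiplying by (1 + y + y^2 + y^3) gives running coefficients 1,2,3,4,4,4,3,2,1,0 for degrees 0…9.
Finally multiplying by (1 + 2y)^4, the product of all factors after the first has coefficients 1,10,43,108,188,260,307,314,281,216 for degrees 0…9.
[y^9] = 1·216 + 1·281 + 1·314 + 1·307 + 1·260 = 1378.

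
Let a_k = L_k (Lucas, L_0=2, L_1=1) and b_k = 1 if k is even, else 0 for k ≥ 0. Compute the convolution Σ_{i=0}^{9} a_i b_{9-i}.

121

Write out a_i and b_{9-i} for i = 0,…,9 and sum the products.
Σ = 2·0 + 1·1 + 3·0 + 4·1 + 7·0 + 11·1 + 18·0 + 29·1 + 47·0 + 76·1 = 121.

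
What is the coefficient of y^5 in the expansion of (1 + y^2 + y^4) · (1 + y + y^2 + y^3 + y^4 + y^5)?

(1 + y^2 + y^4) has coefficients 1,0,1,0,1 for degrees 0…4.
(1 + y + y^2 + y^3 + y^4 + y^5) has coefficients 1,1,1,1,1,1 for degrees 0…5.
[y^5] = 1·1 + 1·1 + 1·1 = 3.

3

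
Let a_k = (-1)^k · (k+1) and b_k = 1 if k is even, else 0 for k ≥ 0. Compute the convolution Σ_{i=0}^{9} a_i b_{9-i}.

Write out a_i and b_{9-i} for i = 0,…,9 and sum the products.
Σ = 1·0 − 2·1 + 3·0 − 4·1 + 5·0 − 6·1 + 7·0 − 8·1 + 9·0 − 10·1 = -30.

-30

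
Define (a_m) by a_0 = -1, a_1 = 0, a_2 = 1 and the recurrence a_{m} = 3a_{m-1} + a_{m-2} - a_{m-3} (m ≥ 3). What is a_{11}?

46328

The ordinary generating function has denominator 1 - 3x - x^2 + x^3.
Iterating the recurrence: a_0,…,a_{11} = -1, 0, 1, 4, 13, 42, 135, 434, 1395, 4484, 14413, 46328.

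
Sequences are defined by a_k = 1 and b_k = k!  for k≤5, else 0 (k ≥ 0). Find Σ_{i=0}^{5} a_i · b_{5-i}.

154

This is [x^5] in the product of the two ordinary generating functions.
Σ = 1·120 + 1·24 + 1·6 + 1·2 + 1·1 + 1·1 = 154.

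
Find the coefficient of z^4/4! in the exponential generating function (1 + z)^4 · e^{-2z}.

8

The EGF product rule gives c_4 = Σ_{k_1+k_2=4} C(4; k_1,k_2) · ∏ g_i(k_i), where (1+z)^4 gives the falling factorial (4)_k; e^{-2z} gives (-2)^k.
g_1(k) for k = 0…4: 1, 4, 12, 24, 24.
g_2(k) for k = 0…4: 1, -2, 4, -8, 16.
c_4 = Σ_k C(4,k)·g_1(k)·g_2(4−k) = 1·1·16 + 4·4·(-8) + 6·12·4 + 4·24·(-2) + 1·24·1 = 16 − 128 + 288 − 192 + 24 = 8.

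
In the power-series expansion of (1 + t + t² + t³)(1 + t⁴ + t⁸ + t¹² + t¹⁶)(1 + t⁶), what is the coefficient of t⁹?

2

(1 + t + t² + t³) has coefficients 1,1,1,1 for degrees 0…3.
(1 + t⁴ + t⁸ + t¹² + t¹⁶) has coefficients 1,0,0,0,1,0,0,0,1,0 for degrees 0…9.
Finally multiplying by (1 + t⁶), the product of all factors after the first has coefficients 1,0,0,0,1,0,1,0,1,0 for degrees 0…9.
[t⁹] = 1·0 + 1·1 + 1·0 + 1·1 = 2.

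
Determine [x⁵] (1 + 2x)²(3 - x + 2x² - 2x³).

(1 + 2x)² has coefficients 1,4,4 for degrees 0…2.
(3 - x + 2x² - 2x³) has coefficients 3,-1,2,-2,0,0 for degrees 0…5.
[x⁵] = 1·0 + 4·0 + 4·(-2) = -8.

-8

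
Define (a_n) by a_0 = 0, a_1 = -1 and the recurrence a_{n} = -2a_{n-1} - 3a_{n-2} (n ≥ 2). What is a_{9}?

-73

The ordinary generating function has denominator 1 + 2y + 3y^2.
Iterating the recurrence: a_0,…,a_{9} = 0, -1, 2, -1, -4, 11, -10, -13, 56, -73.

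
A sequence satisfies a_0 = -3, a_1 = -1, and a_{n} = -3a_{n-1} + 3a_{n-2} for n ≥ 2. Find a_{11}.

The ordinary generating function has denominator 1 + 3y - 3y^2.
Iterating the recurrence: a_0,…,a_{11} = -3, -1, -6, 15, -63, 234, -891, 3375, -12798, 48519, -183951, 697410.

697410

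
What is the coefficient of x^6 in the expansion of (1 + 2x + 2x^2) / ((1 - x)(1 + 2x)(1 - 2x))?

169

The denominator gives the recurrence a_n = a_(n−1) + 4a_(n−2) − 4a_(n−3) for n ≥ 3; the numerator fixes a_0 = 1, a_1 = 3, a_2 = 9.
Iterating: 1, 3, 9, 17, 41, 73, 169, so a_6 = 169.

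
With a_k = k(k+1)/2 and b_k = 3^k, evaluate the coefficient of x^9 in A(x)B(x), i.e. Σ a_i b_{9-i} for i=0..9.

22113

Write out a_i and b_{9-i} for i = 0,…,9 and sum the products.
Σ = 0·19683 + 1·6561 + 3·2187 + 6·729 + 10·243 + 15·81 + 21·27 + 28·9 + 36·3 + 45·1 = 22113.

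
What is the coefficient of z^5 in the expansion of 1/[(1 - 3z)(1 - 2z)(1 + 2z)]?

The denominator gives the recurrence a_n = 3a_(n−1) + 4a_(n−2) − 12a_(n−3) for n ≥ 3; the numerator fixes a_0 = 1, a_1 = 3, a_2 = 13.
Iterating: 1, 3, 13, 39, 133, 399, so a_5 = 399.

399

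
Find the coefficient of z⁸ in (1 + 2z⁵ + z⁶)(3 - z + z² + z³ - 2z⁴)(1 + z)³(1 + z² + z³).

33

(1 + 2z⁵ + z⁶) has coefficients 1,0,0,0,0,2,1 for degrees 0…6.
(3 - z + z² + z³ - 2z⁴) has coefficients 3,-1,1,1,-2,0,0,0,0 for degrees 0…8.
Multiplying by (1 + z)³ gives running coefficients 3,8,7,4,3,-2,-5,-2,0 for degrees 0…8.
Finally multiplying by (1 + z² + z³), the product of all factors after the first has coefficients 3,8,10,15,18,9,2,-1,-7 for degrees 0…8.
[z⁸] = 1·(-7) + 2·15 + 1·10 = 33.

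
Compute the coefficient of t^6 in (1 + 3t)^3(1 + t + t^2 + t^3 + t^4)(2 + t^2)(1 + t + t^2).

(1 + 3t)^3 has coefficients 1,9,27,27 for degrees 0…3.
(1 + t + t^2 + t^3 + t^4) has coefficients 1,1,1,1,1,0,0 for degrees 0…6.
Multiplying by (2 + t^2) gives running coefficients 2,2,3,3,3,1,1 for degrees 0…6.
Finally multiplying by (1 + t + t^2), the product of all factors after the first has coefficients 2,4,7,8,9,7,5 for degrees 0…6.
[t^6] = 1·5 + 9·7 + 27·9 + 27·8 = 527.

527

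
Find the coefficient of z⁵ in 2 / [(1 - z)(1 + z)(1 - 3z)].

Partial fractions give a closed form: a_n = (-1/2)·1^n + (1/4)·(-1)^n + (9/4)·3^n.
At n = 5: a_5 = 546.

546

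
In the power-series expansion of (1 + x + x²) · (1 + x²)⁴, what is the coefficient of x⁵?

(1 + x + x²) has coefficients 1,1,1 for degrees 0…2.
(1 + x²)⁴ has coefficients 1,0,4,0,6,0 for degrees 0…5.
[x⁵] = 1·0 + 1·6 + 1·0 = 6.

6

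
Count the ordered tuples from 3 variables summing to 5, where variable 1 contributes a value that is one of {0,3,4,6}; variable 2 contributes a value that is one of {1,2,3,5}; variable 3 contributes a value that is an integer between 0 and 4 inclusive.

7

The generating function for the choices is (1 + t³ + t⁴ + t⁶)·(t + t² + t³ + t⁵)·(1 + t + t² + t³ + t⁴); the count is [t⁵].
(1 + t³ + t⁴ + t⁶) has coefficients 1,0,0,1,1,0 for degrees 0…5.
(t + t² + t³ + t⁵) has coefficients 0,1,1,1,0,1 for degrees 0…5.
Finally multiplying by (1 + t + t² + t³ + t⁴), the product of all factors after the first has coefficients 0,1,2,3,3,4 for degrees 0…5.
[t⁵] = 1·4 + 1·2 + 1·1 = 7.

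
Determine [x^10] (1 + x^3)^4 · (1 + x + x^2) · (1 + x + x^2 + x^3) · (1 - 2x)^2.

20

(1 + x^3)^4 has coefficients 1,0,0,4,0,0,6,0,0,4,0 for degrees 0…10.
(1 + x + x^2) has coefficients 1,1,1,0,0,0,0,0,0,0,0 for degrees 0…10.
Multiplying by (1 + x + x^2 + x^3) gives running coefficients 1,2,3,3,2,1,0,0,0,0,0 for degrees 0…10.
Finally multiplying by (1 - 2x)^2, the product of all factors after the first has coefficients 1,-2,-1,-1,2,5,4,4,0,0,0 for degrees 0…10.
[x^10] = 1·0 + 4·4 + 6·2 + 4·(-2) = 20.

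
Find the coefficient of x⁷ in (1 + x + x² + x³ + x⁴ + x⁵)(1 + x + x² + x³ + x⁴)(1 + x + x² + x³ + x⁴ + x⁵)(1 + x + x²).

(1 + x + x² + x³ + x⁴ + x⁵) has coefficients 1,1,1,1,1,1 for degrees 0…5.
(1 + x + x² + x³ + x⁴) has coefficients 1,1,1,1,1,0,0,0 for degrees 0…7.
Multiplying by (1 + x + x² + x³ + x⁴ + x⁵) gives running coefficients 1,2,3,4,5,5,4,3 for degrees 0…7.
Finally multiplying by (1 + x + x²), the product of all factors after the first has coefficients 1,3,6,9,12,14,14,12 for degrees 0…7.
[x⁷] = 1·12 + 1·14 + 1·14 + 1·12 + 1·9 + 1·6 = 67.

67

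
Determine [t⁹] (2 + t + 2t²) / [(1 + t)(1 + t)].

The denominator gives the recurrence a_n = −2a_(n−1) − a_(n−2) for n ≥ 3; the numerator fixes a_0 = 2, a_1 = -3, a_2 = 6.
Iterating: 2, -3, 6, -9, 12, -15, 18, -21, 24, -27, so a_9 = -27.

-27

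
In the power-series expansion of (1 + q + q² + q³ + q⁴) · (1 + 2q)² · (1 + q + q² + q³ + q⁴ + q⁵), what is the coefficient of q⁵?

(1 + q + q² + q³ + q⁴) has coefficients 1,1,1,1,1 for degrees 0…4.
(1 + 2q)² has coefficients 1,4,4,0,0,0 for degrees 0…5.
Finally multiplying by (1 + q + q² + q³ + q⁴ + q⁵), the product of all factors after the first has coefficients 1,5,9,9,9,9 for degrees 0…5.
[q⁵] = 1·9 + 1·9 + 1·9 + 1·9 + 1·5 = 41.

41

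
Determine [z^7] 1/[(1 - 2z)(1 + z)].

Partial fractions give a closed form: a_n = (2/3)·2^n + (1/3)·(-1)^n.
At n = 7: a_7 = 85.

85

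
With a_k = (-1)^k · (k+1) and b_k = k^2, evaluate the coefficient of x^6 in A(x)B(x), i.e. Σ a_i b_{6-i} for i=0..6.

12

The convolution is the t^6 coefficient of A(t)B(t).
Σ = 1·36 − 2·25 + 3·16 − 4·9 + 5·4 − 6·1 + 7·0 = 12.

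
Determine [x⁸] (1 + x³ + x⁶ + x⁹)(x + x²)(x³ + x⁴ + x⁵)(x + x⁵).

(1 + x³ + x⁶ + x⁹) has coefficients 1,0,0,1,0,0,1,0,0 for degrees 0…8.
(x + x²) has coefficients 0,1,1,0,0,0,0,0,0 for degrees 0…8.
Multiplying by (x³ + x⁴ + x⁵) gives running coefficients 0,0,0,0,1,2,2,1,0 for degrees 0…8.
Finally multiplying by (x + x⁵), the product of all factors after the first has coefficients 0,0,0,0,0,1,2,2,1 for degrees 0…8.
[x⁸] = 1·1 + 1·1 + 1·0 = 2.

2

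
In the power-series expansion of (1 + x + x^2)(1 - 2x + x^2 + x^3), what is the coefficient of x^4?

2

(1 + x + x^2) has coefficients 1,1,1 for degrees 0…2.
(1 - 2x + x^2 + x^3) has coefficients 1,-2,1,1,0 for degrees 0…4.
[x^4] = 1·0 + 1·1 + 1·1 = 2.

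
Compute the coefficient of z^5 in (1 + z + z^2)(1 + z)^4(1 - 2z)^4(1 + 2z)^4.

261

(1 + z + z^2) has coefficients 1,1,1 for degrees 0…2.
(1 + z)^4 has coefficients 1,4,6,4,1,0 for degrees 0…5.
Multiplying by (1 - 2z)^4 gives running coefficients 1,-4,-2,20,1,-40 for degrees 0…5.
Finally multiplying by (1 + 2z)^4, the product of all factors after the first has coefficients 1,4,-10,-60,1,320 for degrees 0…5.
[z^5] = 1·320 + 1·1 + 1·(-60) = 261.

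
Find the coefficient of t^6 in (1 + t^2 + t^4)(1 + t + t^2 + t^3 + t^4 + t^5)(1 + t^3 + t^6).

5

(1 + t^2 + t^4) has coefficients 1,0,1,0,1 for degrees 0…4.
(1 + t + t^2 + t^3 + t^4 + t^5) has coefficients 1,1,1,1,1,1,0 for degrees 0…6.
Finally multiplying by (1 + t^3 + t^6), the product of all factors after the first has coefficients 1,1,1,2,2,2,2 for degrees 0…6.
[t^6] = 1·2 + 1·2 + 1·1 = 5.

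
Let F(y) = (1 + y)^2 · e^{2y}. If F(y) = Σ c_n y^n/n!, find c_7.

The EGF product rule gives c_7 = Σ_{k_1+k_2=7} C(7; k_1,k_2) · ∏ g_i(k_i), where (1+y)^2 gives the falling factorial (2)_k; e^{2y} gives (2)^k.
g_1(k) for k = 0…7: 1, 2, 2, 0, 0, 0, 0, 0.
g_2(k) for k = 0…7: 1, 2, 4, 8, 16, 32, 64, 128.
c_7 = Σ_k C(7,k)·g_1(k)·g_2(7−k) = 1·1·128 + 7·2·64 + 21·2·32 = 128 + 896 + 1344 = 2368.

2368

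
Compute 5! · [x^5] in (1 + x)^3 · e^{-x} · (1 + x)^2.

The EGF product rule gives c_5 = Σ_{k_1+k_2+k_3=5} C(5; k_1,k_2,k_3) · ∏ g_i(k_i), where (1+x)^3 gives the falling factorial (3)_k; e^{-x} gives (-1)^k; (1+x)^2 gives the falling factorial (2)_k.
g_1(k) for k = 0…5: 1, 3, 6, 6, 0, 0.
g_2(k) for k = 0…5: 1, -1, 1, -1, 1, -1.
g_3(k) for k = 0…5: 1, 2, 2, 0, 0, 0.
First combine the last two factors: h(k) = Σ_j C(k,j)·g_2(j)·g_3(k−j) for k = 0…5: 1, 1, -1, -1, 5, -11.
c_5 = Σ_k C(5,k)·g_1(k)·h(5−k) = 1·1·(-11) + 5·3·5 + 10·6·(-1) + 10·6·(-1) = −11 + 75 − 60 − 60 = -56.

-56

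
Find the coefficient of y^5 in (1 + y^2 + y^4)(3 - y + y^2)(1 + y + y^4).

2

(1 + y^2 + y^4) has coefficients 1,0,1,0,1 for degrees 0…4.
(3 - y + y^2) has coefficients 3,-1,1,0,0,0 for degrees 0…5.
Finally multiplying by (1 + y + y^4), the product of all factors after the first has coefficients 3,2,0,1,3,-1 for degrees 0…5.
[y^5] = 1·(-1) + 1·1 + 1·2 = 2.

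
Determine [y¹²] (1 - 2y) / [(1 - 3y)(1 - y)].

The denominator gives the recurrence a_n = 4a_(n−1) − 3a_(n−2) for n ≥ 3; the numerator fixes a_0 = 1, a_1 = 2, a_2 = 5.
Iterating: 1, 2, 5, 14, 41, 122, 365, 1094, 3281, 9842, 29525, 88574, 265721, so a_12 = 265721.

265721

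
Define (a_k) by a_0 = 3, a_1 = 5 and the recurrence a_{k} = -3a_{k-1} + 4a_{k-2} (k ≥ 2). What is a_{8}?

-26211

The ordinary generating function has denominator 1 + 3z - 4z^2.
Iterating the recurrence: a_0,…,a_{8} = 3, 5, -3, 29, -99, 413, -1635, 6557, -26211.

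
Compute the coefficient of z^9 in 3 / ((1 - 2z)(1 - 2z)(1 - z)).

The denominator gives the recurrence a_n = 5a_(n−1) − 8a_(n−2) + 4a_(n−3) for n ≥ 3; the numerator fixes a_0 = 3, a_1 = 15, a_2 = 51.
Iterating: 3, 15, 51, 147, 387, 963, 2307, 5379, 12291, 27651, so a_9 = 27651.

27651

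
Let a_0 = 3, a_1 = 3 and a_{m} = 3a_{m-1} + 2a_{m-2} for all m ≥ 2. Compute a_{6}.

The ordinary generating function has denominator 1 - 3x - 2x^2.
Iterating the recurrence: a_0,…,a_{6} = 3, 3, 15, 51, 183, 651, 2319.

2319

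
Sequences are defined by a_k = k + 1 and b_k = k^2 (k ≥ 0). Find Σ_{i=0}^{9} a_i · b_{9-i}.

825

Write out a_i and b_{9-i} for i = 0,…,9 and sum the products.
Σ = 1·81 + 2·64 + 3·49 + 4·36 + 5·25 + 6·16 + 7·9 + 8·4 + 9·1 + 10·0 = 825.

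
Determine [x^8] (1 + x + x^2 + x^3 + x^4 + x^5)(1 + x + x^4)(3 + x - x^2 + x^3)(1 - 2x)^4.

(1 + x + x^2 + x^3 + x^4 + x^5) has coefficients 1,1,1,1,1,1 for degrees 0…5.
(1 + x + x^4) has coefficients 1,1,0,0,1,0,0,0,0 for degrees 0…8.
Multiplying by (3 + x - x^2 + x^3) gives running coefficients 3,4,0,0,4,1,-1,1,0 for degrees 0…8.
Finally multiplying by (1 - 2x)^4, the product of all factors after the first has coefficients 3,-20,40,0,-76,33,87,-95,0 for degrees 0…8.
[x^8] = 1·0 + 1·(-95) + 1·87 + 1·33 + 1·(-76) + 1·0 = -51.

-51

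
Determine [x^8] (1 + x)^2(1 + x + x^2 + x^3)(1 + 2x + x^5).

(1 + x)^2 has coefficients 1,2,1 for degrees 0…2.
(1 + x + x^2 + x^3) has coefficients 1,1,1,1,0,0,0,0,0 for degrees 0…8.
Finally multiplying by (1 + 2x + x^5), the product of all factors after the first has coefficients 1,3,3,3,2,1,1,1,1 for degrees 0…8.
[x^8] = 1·1 + 2·1 + 1·1 = 4.

4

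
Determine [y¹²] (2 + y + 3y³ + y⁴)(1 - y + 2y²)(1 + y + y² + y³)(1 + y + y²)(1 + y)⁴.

(2 + y + 3y³ + y⁴) has coefficients 2,1,0,3,1 for degrees 0…4.
(1 - y + 2y²) has coefficients 1,-1,2,0,0,0,0,0,0,0,0,0,0 for degrees 0…12.
Multiplying by (1 + y + y² + y³) gives running coefficients 1,0,2,2,1,2,0,0,0,0,0,0,0 for degrees 0…12.
Multiplying by (1 + y + y²) gives running coefficients 1,1,3,4,5,5,3,2,0,0,0,0,0 for degrees 0…12.
Finally multiplying by (1 + y)⁴, the product of all factors after the first has coefficients 1,5,13,26,44,62,72,68,51,29,11,2,0 for degrees 0…12.
[y¹²] = 2·0 + 1·2 + 3·29 + 1·51 = 140.

140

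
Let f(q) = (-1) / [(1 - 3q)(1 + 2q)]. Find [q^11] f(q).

-105469

The denominator gives the recurrence a_n = a_(n−1) + 6a_(n−2) for n ≥ 2; the numerator fixes a_0 = -1, a_1 = -1.
Iterating: -1, -1, -7, -13, -55, -133, -463, -1261, -4039, -11605, -35839, -105469, so a_11 = -105469.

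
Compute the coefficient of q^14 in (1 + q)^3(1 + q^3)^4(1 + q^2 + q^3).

(1 + q)^3 has coefficients 1,3,3,1 for degrees 0…3.
(1 + q^3)^4 has coefficients 1,0,0,4,0,0,6,0,0,4,0,0,1,0,0 for degrees 0…14.
Finally multiplying by (1 + q^2 + q^3), the product of all factors after the first has coefficients 1,0,1,5,0,4,10,0,6,10,0,4,5,0,1 for degrees 0…14.
[q^14] = 1·1 + 3·0 + 3·5 + 1·4 = 20.

20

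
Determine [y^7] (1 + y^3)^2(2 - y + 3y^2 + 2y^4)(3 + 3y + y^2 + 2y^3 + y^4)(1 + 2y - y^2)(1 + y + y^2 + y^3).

230

(1 + y^3)^2 has coefficients 1,0,0,2,0,0,1 for degrees 0…6.
(2 - y + 3y^2 + 2y^4) has coefficients 2,-1,3,0,2,0,0,0 for degrees 0…7.
Multiplying by (3 + 3y + y^2 + 2y^3 + y^4) gives running coefficients 6,3,8,12,9,11,5,4 for degrees 0…7.
Multiplying by (1 + 2y - y^2) gives running coefficients 6,15,8,25,25,17,18,3 for degrees 0…7.
Finally multiplying by (1 + y + y^2 + y^3), the product of all factors after the first has coefficients 6,21,29,54,73,75,85,63 for degrees 0…7.
[y^7] = 1·63 + 2·73 + 1·21 = 230.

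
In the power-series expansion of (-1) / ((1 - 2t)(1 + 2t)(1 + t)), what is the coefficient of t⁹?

341

Partial fractions give a closed form: a_n = (-1/3)·2^n + (-1)·(-2)^n + (1/3)·(-1)^n.
At n = 9: a_9 = 341.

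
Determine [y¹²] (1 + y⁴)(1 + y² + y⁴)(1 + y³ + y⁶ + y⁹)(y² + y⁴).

4

(1 + y⁴) has coefficients 1,0,0,0,1 for degrees 0…4.
(1 + y² + y⁴) has coefficients 1,0,1,0,1,0,0,0,0,0,0,0,0 for degrees 0…12.
Multiplying by (1 + y³ + y⁶ + y⁹) gives running coefficients 1,0,1,1,1,1,1,1,1,1,1,1,0 for degrees 0…12.
Finally multiplying by (y² + y⁴), the product of all factors after the first has coefficients 0,0,1,0,2,1,2,2,2,2,2,2,2 for degrees 0…12.
[y¹²] = 1·2 + 1·2 = 4.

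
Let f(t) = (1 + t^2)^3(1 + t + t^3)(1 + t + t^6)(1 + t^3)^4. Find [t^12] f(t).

98

(1 + t^2)^3 has coefficients 1,0,3,0,3,0,1 for degrees 0…6.
(1 + t + t^3) has coefficients 1,1,0,1,0,0,0,0,0,0,0,0,0 for degrees 0…12.
Multiplying by (1 + t + t^6) gives running coefficients 1,2,1,1,1,0,1,1,0,1,0,0,0 for degrees 0…12.
Finally multiplying by (1 + t^3)^4, the product of all factors after the first has coefficients 1,2,1,5,9,4,11,17,6,15,18,4,15 for degrees 0…12.
[t^12] = 1·15 + 3·18 + 3·6 + 1·11 = 98.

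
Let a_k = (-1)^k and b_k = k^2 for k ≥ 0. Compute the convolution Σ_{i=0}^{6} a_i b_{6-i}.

21

The convolution is the x^6 coefficient of A(x)B(x).
Σ = 1·36 − 1·25 + 1·16 − 1·9 + 1·4 − 1·1 + 1·0 = 21.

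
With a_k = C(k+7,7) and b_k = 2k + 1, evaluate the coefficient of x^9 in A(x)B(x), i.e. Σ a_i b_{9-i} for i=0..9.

72930

The convolution is the x^9 coefficient of A(x)B(x).
Σ = 1·19 + 8·17 + 36·15 + 120·13 + 330·11 + 792·9 + 1716·7 + 3432·5 + 6435·3 + 11440·1 = 72930.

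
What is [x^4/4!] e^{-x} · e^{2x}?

The EGF product rule gives c_4 = Σ_{k_1+k_2=4} C(4; k_1,k_2) · ∏ g_i(k_i), where e^{-x} gives (-1)^k; e^{2x} gives (2)^k.
g_1(k) for k = 0…4: 1, -1, 1, -1, 1.
g_2(k) for k = 0…4: 1, 2, 4, 8, 16.
c_4 = Σ_k C(4,k)·g_1(k)·g_2(4−k) = 1·1·16 + 4·(-1)·8 + 6·1·4 + 4·(-1)·2 + 1·1·1 = 16 − 32 + 24 − 8 + 1 = 1.

1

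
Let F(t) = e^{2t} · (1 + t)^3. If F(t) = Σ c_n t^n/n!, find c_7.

8864

The EGF product rule gives c_7 = Σ_{k_1+k_2=7} C(7; k_1,k_2) · ∏ g_i(k_i), where e^{2t} gives (2)^k; (1+t)^3 gives the falling factorial (3)_k.
g_1(k) for k = 0…7: 1, 2, 4, 8, 16, 32, 64, 128.
g_2(k) for k = 0…7: 1, 3, 6, 6, 0, 0, 0, 0.
c_7 = Σ_k C(7,k)·g_1(k)·g_2(7−k) = 35·16·6 + 21·32·6 + 7·64·3 + 1·128·1 = 3360 + 4032 + 1344 + 128 = 8864.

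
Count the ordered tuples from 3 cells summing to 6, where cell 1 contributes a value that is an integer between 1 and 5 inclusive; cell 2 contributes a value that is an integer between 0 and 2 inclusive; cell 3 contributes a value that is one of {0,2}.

5

The generating function for the choices is (y + y^2 + y^3 + y^4 + y^5)·(1 + y + y^2)·(1 + y^2); the count is [y^6].
(y + y^2 + y^3 + y^4 + y^5) has coefficients 0,1,1,1,1,1 for degrees 0…5.
(1 + y + y^2) has coefficients 1,1,1,0,0,0,0 for degrees 0…6.
Finally multiplying by (1 + y^2), the product of all factors after the first has coefficients 1,1,2,1,1,0,0 for degrees 0…6.
[y^6] = 1·0 + 1·1 + 1·1 + 1·2 + 1·1 = 5.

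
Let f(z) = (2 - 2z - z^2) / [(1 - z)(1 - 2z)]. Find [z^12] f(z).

6145

The denominator gives the recurrence a_n = 3a_(n−1) − 2a_(n−2) for n ≥ 3; the numerator fixes a_0 = 2, a_1 = 4, a_2 = 7.
Iterating: 2, 4, 7, 13, 25, 49, 97, 193, 385, 769, 1537, 3073, 6145, so a_12 = 6145.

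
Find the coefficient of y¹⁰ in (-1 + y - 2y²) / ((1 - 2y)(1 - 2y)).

-10752

The denominator gives the recurrence a_n = 4a_(n−1) − 4a_(n−2) for n ≥ 3; the numerator fixes a_0 = -1, a_1 = -3, a_2 = -10.
Iterating: -1, -3, -10, -28, -72, -176, -416, -960, -2176, -4864, -10752, so a_10 = -10752.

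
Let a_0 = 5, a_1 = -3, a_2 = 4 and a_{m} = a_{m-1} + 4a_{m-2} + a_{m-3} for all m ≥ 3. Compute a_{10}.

1399

The ordinary generating function has denominator 1 - q - 4q^2 - q^3.
Iterating the recurrence: a_0,…,a_{10} = 5, -3, 4, -3, 10, 2, 39, 57, 215, 482, 1399.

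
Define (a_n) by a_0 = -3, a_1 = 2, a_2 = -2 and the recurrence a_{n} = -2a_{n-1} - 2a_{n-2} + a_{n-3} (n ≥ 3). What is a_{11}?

-228

The ordinary generating function has denominator 1 + 2t + 2t^2 - t^3.
Iterating the recurrence: a_0,…,a_{11} = -3, 2, -2, -3, 12, -20, 13, 26, -98, 157, -92, -228.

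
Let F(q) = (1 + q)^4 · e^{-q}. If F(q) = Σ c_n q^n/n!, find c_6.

37

The EGF product rule gives c_6 = Σ_{k_1+k_2=6} C(6; k_1,k_2) · ∏ g_i(k_i), where (1+q)^4 gives the falling factorial (4)_k; e^{-q} gives (-1)^k.
g_1(k) for k = 0…6: 1, 4, 12, 24, 24, 0, 0.
g_2(k) for k = 0…6: 1, -1, 1, -1, 1, -1, 1.
c_6 = Σ_k C(6,k)·g_1(k)·g_2(6−k) = 1·1·1 + 6·4·(-1) + 15·12·1 + 20·24·(-1) + 15·24·1 = 1 − 24 + 180 − 480 + 360 = 37.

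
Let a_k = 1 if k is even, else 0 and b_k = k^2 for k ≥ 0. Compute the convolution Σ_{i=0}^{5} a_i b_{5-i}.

35

Write out a_i and b_{5-i} for i = 0,…,5 and sum the products.
Σ = 1·25 + 0·16 + 1·9 + 0·4 + 1·1 + 0·0 = 35.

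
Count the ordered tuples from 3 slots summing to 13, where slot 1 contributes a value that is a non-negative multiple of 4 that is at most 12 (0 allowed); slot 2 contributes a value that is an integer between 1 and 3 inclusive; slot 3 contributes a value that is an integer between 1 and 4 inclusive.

3

The generating function for the choices is (1 + x^4 + x^8 + x^12)·(x + x^2 + x^3)·(x + x^2 + x^3 + x^4); the count is [x^13].
(1 + x^4 + x^8 + x^12) has coefficients 1,0,0,0,1,0,0,0,1,0,0,0,1 for degrees 0…12.
(x + x^2 + x^3) has coefficients 0,1,1,1,0,0,0,0,0,0,0,0,0,0 for degrees 0…13.
Finally multiplying by (x + x^2 + x^3 + x^4), the product of all factors after the first has coefficients 0,0,1,2,3,3,2,1,0,0,0,0,0,0 for degrees 0…13.
[x^13] = 1·0 + 1·0 + 1·3 + 1·0 = 3.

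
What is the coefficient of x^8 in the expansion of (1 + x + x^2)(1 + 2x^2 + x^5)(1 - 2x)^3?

-2

(1 + x + x^2) has coefficients 1,1,1 for degrees 0…2.
(1 + 2x^2 + x^5) has coefficients 1,0,2,0,0,1,0,0,0 for degrees 0…8.
Finally multiplying by (1 - 2x)^3, the product of all factors after the first has coefficients 1,-6,14,-20,24,-15,-6,12,-8 for degrees 0…8.
[x^8] = 1·(-8) + 1·12 + 1·(-6) = -2.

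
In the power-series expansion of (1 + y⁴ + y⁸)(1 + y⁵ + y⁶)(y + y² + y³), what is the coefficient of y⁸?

2

(1 + y⁴ + y⁸) has coefficients 1,0,0,0,1,0,0,0,1 for degrees 0…8.
(1 + y⁵ + y⁶) has coefficients 1,0,0,0,0,1,1,0,0 for degrees 0…8.
Finally multiplying by (y + y² + y³), the product of all factors after the first has coefficients 0,1,1,1,0,0,1,2,2 for degrees 0…8.
[y⁸] = 1·2 + 1·0 + 1·0 = 2.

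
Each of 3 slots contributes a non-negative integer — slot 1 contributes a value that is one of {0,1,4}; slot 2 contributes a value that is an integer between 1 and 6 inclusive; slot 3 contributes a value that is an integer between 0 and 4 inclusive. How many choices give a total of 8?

11

The generating function for the choices is (1 + z + z^4)·(z + z^2 + z^3 + z^4 + z^5 + z^6)·(1 + z + z^2 + z^3 + z^4); the count is [z^8].
(1 + z + z^4) has coefficients 1,1,0,0,1 for degrees 0…4.
(z + z^2 + z^3 + z^4 + z^5 + z^6) has coefficients 0,1,1,1,1,1,1,0,0 for degrees 0…8.
Finally multiplying by (1 + z + z^2 + z^3 + z^4), the product of all factors after the first has coefficients 0,1,2,3,4,5,5,4,3 for degrees 0…8.
[z^8] = 1·3 + 1·4 + 1·4 = 11.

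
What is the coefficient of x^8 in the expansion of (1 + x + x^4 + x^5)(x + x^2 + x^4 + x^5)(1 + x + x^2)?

5

(1 + x + x^4 + x^5) has coefficients 1,1,0,0,1,1 for degrees 0…5.
(x + x^2 + x^4 + x^5) has coefficients 0,1,1,0,1,1,0,0,0 for degrees 0…8.
Finally multiplying by (1 + x + x^2), the product of all factors after the first has coefficients 0,1,2,2,2,2,2,1,0 for degrees 0…8.
[x^8] = 1·0 + 1·1 + 1·2 + 1·2 = 5.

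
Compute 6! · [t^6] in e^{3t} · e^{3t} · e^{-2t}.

The EGF product rule gives c_6 = Σ_{k_1+k_2+k_3=6} C(6; k_1,k_2,k_3) · ∏ g_i(k_i), where e^{3t} gives (3)^k; e^{3t} gives (3)^k; e^{-2t} gives (-2)^k.
g_1(k) for k = 0…6: 1, 3, 9, 27, 81, 243, 729.
g_2(k) for k = 0…6: 1, 3, 9, 27, 81, 243, 729.
g_3(k) for k = 0…6: 1, -2, 4, -8, 16, -32, 64.
First combine the last two factors: h(k) = Σ_j C(k,j)·g_2(j)·g_3(k−j) for k = 0…6: 1, 1, 1, 1, 1, 1, 1.
c_6 = Σ_k C(6,k)·g_1(k)·h(6−k) = 1·1·1 + 6·3·1 + 15·9·1 + 20·27·1 + 15·81·1 + 6·243·1 + 1·729·1 = 1 + 18 + 135 + 540 + 1215 + 1458 + 729 = 4096.

4096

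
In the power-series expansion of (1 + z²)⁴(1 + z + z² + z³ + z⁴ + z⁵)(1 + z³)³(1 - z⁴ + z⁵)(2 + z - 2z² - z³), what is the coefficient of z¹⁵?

-33

(1 + z²)⁴ has coefficients 1,0,4,0,6,0,4,0,1 for degrees 0…8.
(1 + z + z² + z³ + z⁴ + z⁵) has coefficients 1,1,1,1,1,1,0,0,0,0,0,0,0,0,0,0 for degrees 0…15.
Multiplying by (1 + z³)³ gives running coefficients 1,1,1,4,4,4,6,6,6,4,4,4,1,1,1,0 for degrees 0…15.
Multiplying by (1 - z⁴ + z⁵) gives running coefficients 1,1,1,4,3,4,6,3,6,4,2,4,1,3,1,0 for degrees 0…15.
Finally multiplying by (2 + z - 2z² - z³), the product of all factors after the first has coefficients 2,3,1,6,7,2,6,1,-1,2,-7,-4,-2,-3,-1,-6 for degrees 0…15.
[z¹⁵] = 1·(-6) + 4·(-3) + 6·(-4) + 4·2 + 1·1 = -33.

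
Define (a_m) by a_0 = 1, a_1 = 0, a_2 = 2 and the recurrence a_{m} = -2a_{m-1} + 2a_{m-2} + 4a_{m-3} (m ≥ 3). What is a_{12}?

64

The ordinary generating function has denominator 1 + 2x - 2x^2 - 4x^3.
Iterating the recurrence: a_0,…,a_{12} = 1, 0, 2, 0, 4, 0, 8, 0, 16, 0, 32, 0, 64.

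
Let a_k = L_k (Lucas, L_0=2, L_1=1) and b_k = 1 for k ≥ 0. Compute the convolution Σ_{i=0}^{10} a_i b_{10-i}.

321

Write out a_i and b_{10-i} for i = 0,…,10 and sum the products.
Σ = 2·1 + 1·1 + 3·1 + 4·1 + 7·1 + 11·1 + 18·1 + 29·1 + 47·1 + 76·1 + 123·1 = 321.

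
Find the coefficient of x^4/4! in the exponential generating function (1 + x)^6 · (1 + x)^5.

The EGF product rule gives c_4 = Σ_{k_1+k_2=4} C(4; k_1,k_2) · ∏ g_i(k_i), where (1+x)^6 gives the falling factorial (6)_k; (1+x)^5 gives the falling factorial (5)_k.
g_1(k) for k = 0…4: 1, 6, 30, 120, 360.
g_2(k) for k = 0…4: 1, 5, 20, 60, 120.
c_4 = Σ_k C(4,k)·g_1(k)·g_2(4−k) = 1·1·120 + 4·6·60 + 6·30·20 + 4·120·5 + 1·360·1 = 120 + 1440 + 3600 + 2400 + 360 = 7920.

7920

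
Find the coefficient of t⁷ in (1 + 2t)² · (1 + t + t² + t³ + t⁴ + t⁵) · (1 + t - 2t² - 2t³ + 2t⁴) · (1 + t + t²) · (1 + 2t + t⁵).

(1 + 2t)² has coefficients 1,4,4 for degrees 0…2.
(1 + t + t² + t³ + t⁴ + t⁵) has coefficients 1,1,1,1,1,1,0,0 for degrees 0…7.
Multiplying by (1 + t - 2t² - 2t³ + 2t⁴) gives running coefficients 1,2,0,-2,0,0,-1,-2 for degrees 0…7.
Multiplying by (1 + t + t²) gives running coefficients 1,3,3,0,-2,-2,-1,-3 for degrees 0…7.
Finally multiplying by (1 + 2t + t⁵), the product of all factors after the first has coefficients 1,5,9,6,-2,-5,-2,-2 for degrees 0…7.
[t⁷] = 1·(-2) + 4·(-2) + 4·(-5) = -30.

-30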